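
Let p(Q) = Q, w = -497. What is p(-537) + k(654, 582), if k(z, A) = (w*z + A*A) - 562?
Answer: 12587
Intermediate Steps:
k(z, A) = -562 + A**2 - 497*z (k(z, A) = (-497*z + A*A) - 562 = (-497*z + A**2) - 562 = (A**2 - 497*z) - 562 = -562 + A**2 - 497*z)
p(-537) + k(654, 582) = -537 + (-562 + 582**2 - 497*654) = -537 + (-562 + 338724 - 325038) = -537 + 13124 = 12587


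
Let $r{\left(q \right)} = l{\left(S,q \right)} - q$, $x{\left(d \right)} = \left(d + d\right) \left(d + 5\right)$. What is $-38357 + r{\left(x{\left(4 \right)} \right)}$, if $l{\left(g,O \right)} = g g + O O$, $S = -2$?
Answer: $-33241$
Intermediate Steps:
$x{\left(d \right)} = 2 d \left(5 + d\right)$
$l{\left(g,O \right)} = O^{2} + g^{2}$ ($l{\left(g,O \right)} = g^{2} + O^{2} = O^{2} + g^{2}$)
$r{\left(q \right)} = 4 + q^{2} - q$ ($r{\left(q \right)} = \left(q^{2} + \left(-2\right)^{2}\right) - q = \left(q^{2} + 4\right) - q = \left(4 + q^{2}\right) - q = 4 + q^{2} - q$)
$-38357 + r{\left(x{\left(4 \right)} \right)} = -38357 + \left(4 + \left(2 \cdot 4 \left(5 + 4\right)\right)^{2} - 2 \cdot 4 \left(5 + 4\right)\right) = -38357 + \left(4 + \left(2 \cdot 4 \cdot 9\right)^{2} - 2 \cdot 4 \cdot 9\right) = -38357 + \left(4 + 72^{2} - 72\right) = -38357 + \left(4 + 5184 - 72\right) = -38357 + 5116 = -33241$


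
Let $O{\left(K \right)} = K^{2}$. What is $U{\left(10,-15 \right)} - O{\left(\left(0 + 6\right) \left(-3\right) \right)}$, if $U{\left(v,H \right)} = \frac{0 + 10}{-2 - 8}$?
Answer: $-325$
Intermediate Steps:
$U{\left(v,H \right)} = -1$ ($U{\left(v,H \right)} = \frac{10}{-10} = 10 \left(- \frac{1}{10}\right) = -1$)
$U{\left(10,-15 \right)} - O{\left(\left(0 + 6\right) \left(-3\right) \right)} = -1 - \left(\left(0 + 6\right) \left(-3\right)\right)^{2} = -1 - \left(6 \left(-3\right)\right)^{2} = -1 - \left(-18\right)^{2} = -1 - 324 = -325$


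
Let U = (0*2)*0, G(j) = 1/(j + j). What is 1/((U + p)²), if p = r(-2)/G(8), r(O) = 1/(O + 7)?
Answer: 25/256 ≈ 0.097656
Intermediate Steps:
G(j) = 1/(2*j)
r(O) = 1/(7 + O)
U = 0 (U = 0*0 = 0)
p = 16/5 (p = 1/((7 - 2)*(((½)/8))) = 1/(5*(((½)*(⅛)))) = 1/(5*(1/16)) = (⅕)*16 = 16/5 ≈ 3.2000)
1/((U + p)²) = 1/((0 + 16/5)²) = 1/((16/5)²) = 1/(256/25) = 25/256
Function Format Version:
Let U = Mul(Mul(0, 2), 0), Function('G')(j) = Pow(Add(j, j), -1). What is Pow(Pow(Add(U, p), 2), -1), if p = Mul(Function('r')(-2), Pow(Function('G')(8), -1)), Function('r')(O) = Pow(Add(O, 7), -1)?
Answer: Rational(25, 256) ≈ 0.097656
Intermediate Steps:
Function('G')(j) = Mul(Rational(1, 2), Pow(j, -1)) (Function('G')(j) = Pow(Mul(2, j), -1) = Mul(Rational(1, 2), Pow(j, -1)))
Function('r')(O) = Pow(Add(7, O), -1)
U = 0 (U = Mul(0, 0) = 0)
p = Rational(16, 5) (p = Mul(Pow(Add(7, -2), -1), Pow(Mul(Rational(1, 2), Pow(8, -1)), -1)) = Mul(Pow(5, -1), Pow(Mul(Rational(1, 2), Rational(1, 8)), -1)) = Mul(Rational(1, 5), Pow(Rational(1, 16), -1)) = Mul(Rational(1, 5), 16) = Rational(16, 5) ≈ 3.2000)
Pow(Pow(Add(U, p), 2), -1) = Pow(Pow(Add(0, Rational(16, 5)), 2), -1) = Pow(Pow(Rational(16, 5), 2), -1) = Pow(Rational(256, 25), -1) = Rational(25, 256)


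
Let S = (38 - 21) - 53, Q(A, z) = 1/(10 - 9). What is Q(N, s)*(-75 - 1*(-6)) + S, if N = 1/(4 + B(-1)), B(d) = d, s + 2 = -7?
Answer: -105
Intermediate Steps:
s = -9 (s = -2 - 7 = -9)
N = ⅓ (N = 1/(4 - 1) = 1/3 = ⅓ ≈ 0.33333)
Q(A, z) = 1 (Q(A, z) = 1/1 = 1)
S = -36 (S = 17 - 53 = -36)
Q(N, s)*(-75 - 1*(-6)) + S = 1*(-75 - 1*(-6)) - 36 = 1*(-75 + 6) - 36 = 1*(-69) - 36 = -69 - 36 = -105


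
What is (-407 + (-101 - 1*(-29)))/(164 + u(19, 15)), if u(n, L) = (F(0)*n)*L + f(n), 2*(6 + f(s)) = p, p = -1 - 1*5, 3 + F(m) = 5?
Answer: -479/725 ≈ -0.66069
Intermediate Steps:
F(m) = 2 (F(m) = -3 + 5 = 2)
p = -6 (p = -1 - 5 = -6)
f(s) = -9 (f(s) = -6 + (½)*(-6) = -6 - 3 = -9)
u(n, L) = -9 + 2*L*n (u(n, L) = (2*n)*L - 9 = 2*L*n - 9 = -9 + 2*L*n)
(-407 + (-101 - 1*(-29)))/(164 + u(19, 15)) = (-407 + (-101 - 1*(-29)))/(164 + (-9 + 2*15*19)) = (-407 + (-101 + 29))/(164 + (-9 + 570)) = (-407 - 72)/(164 + 561) = -479/725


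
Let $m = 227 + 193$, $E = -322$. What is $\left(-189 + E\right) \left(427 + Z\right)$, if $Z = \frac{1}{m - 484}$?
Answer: $- \frac{13964097}{64} \approx -2.1819 \cdot 10^{5}$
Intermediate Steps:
$m = 420$
$Z = - \frac{1}{64}$ ($Z = \frac{1}{420 - 484} = \frac{1}{-64} = - \frac{1}{64} \approx -0.015625$)
$\left(-189 + E\right) \left(427 + Z\right) = \left(-189 - 322\right) \left(427 - \frac{1}{64}\right) = \left(-511\right) \frac{27327}{64} = - \frac{13964097}{64}$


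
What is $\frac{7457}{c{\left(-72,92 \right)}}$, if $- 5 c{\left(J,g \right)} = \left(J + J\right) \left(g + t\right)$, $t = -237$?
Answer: $- \frac{7457}{4176} \approx -1.7857$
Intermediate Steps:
$c{\left(J,g \right)} = - \frac{2 J \left(-237 + g\right)}{5}$ ($c{\left(J,g \right)} = - \frac{\left(J + J\right) \left(g - 237\right)}{5} = - \frac{2 J \left(-237 + g\right)}{5}$)
$\frac{7457}{c{\left(-72,92 \right)}} = \frac{7457}{\frac{2}{5} \left(-72\right) \left(237 - 92\right)} = \frac{7457}{\frac{2}{5} \left(-72\right) 145} = \frac{7457}{-4176} = 7457 \left(- \frac{1}{4176}\right) = - \frac{7457}{4176}$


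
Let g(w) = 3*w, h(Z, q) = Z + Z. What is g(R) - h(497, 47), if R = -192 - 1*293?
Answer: -2449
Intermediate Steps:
h(Z, q) = 2*Z
R = -485 (R = -192 - 293 = -485)
g(R) - h(497, 47) = 3*(-485) - 2*497 = -1455 - 1*994 = -1455 - 994 = -2449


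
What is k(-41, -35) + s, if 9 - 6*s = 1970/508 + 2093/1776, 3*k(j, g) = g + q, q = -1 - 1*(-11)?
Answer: -10388123/1353312 ≈ -7.6761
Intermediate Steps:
q = 10 (q = -1 + 11 = 10)
k(j, g) = 10/3 + g/3 (k(j, g) = (g + 10)/3 = (10 + g)/3 = 10/3 + g/3)
s = 889477/1353312 (s = 3/2 - (1970/508 + 2093/1776)/6 = 3/2 - (1970*(1/508) + 2093*(1/1776))/6 = 3/2 - (985/254 + 2093/1776)/6 = 3/2 - 1/6*1140491/225552 = 3/2 - 1140491/1353312 = 889477/1353312 ≈ 0.65726)
k(-41, -35) + s = (10/3 + (1/3)*(-35)) + 889477/1353312 = (10/3 - 35/3) + 889477/1353312 = -25/3 + 889477/1353312 = -10388123/1353312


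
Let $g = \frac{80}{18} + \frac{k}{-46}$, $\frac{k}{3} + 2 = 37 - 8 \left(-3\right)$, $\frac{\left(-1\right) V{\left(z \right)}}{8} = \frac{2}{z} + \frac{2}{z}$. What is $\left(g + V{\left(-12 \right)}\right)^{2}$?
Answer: $\frac{1825201}{171396} \approx 10.649$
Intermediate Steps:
$V{\left(z \right)} = - \frac{32}{z}$ ($V{\left(z \right)} = - 8 \left(\frac{2}{z} + \frac{2}{z}\right) = - 8 \frac{4}{z} = - \frac{32}{z}$)
$k = 177$ ($k = -6 + 3 \left(37 - 8 \left(-3\right)\right) = -6 + 3 \left(37 - -24\right) = -6 + 3 \left(37 + 24\right) = -6 + 3 \cdot 61 = -6 + 183 = 177$)
$g = \frac{247}{414}$ ($g = \frac{80}{18} + \frac{177}{-46} = 80 \cdot \frac{1}{18} + 177 \left(- \frac{1}{46}\right) = \frac{40}{9} - \frac{177}{46} = \frac{247}{414} \approx 0.59662$)
$\left(g + V{\left(-12 \right)}\right)^{2} = \left(\frac{247}{414} - \frac{32}{-12}\right)^{2} = \left(\frac{247}{414} - - \frac{8}{3}\right)^{2} = \left(\frac{247}{414} + \frac{8}{3}\right)^{2} = \left(\frac{1351}{414}\right)^{2} = \frac{1825201}{171396}$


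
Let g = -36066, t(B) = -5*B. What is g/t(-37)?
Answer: -36066/185 ≈ -194.95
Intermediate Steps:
g/t(-37) = -36066/((-5*(-37))) = -36066/185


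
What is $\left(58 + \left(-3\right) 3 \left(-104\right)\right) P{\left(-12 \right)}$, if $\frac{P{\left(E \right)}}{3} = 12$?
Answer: $35784$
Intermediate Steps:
$P{\left(E \right)} = 36$ ($P{\left(E \right)} = 3 \cdot 12 = 36$)
$\left(58 + \left(-3\right) 3 \left(-104\right)\right) P{\left(-12 \right)} = \left(58 + \left(-3\right) 3 \left(-104\right)\right) 36 = \left(58 - -936\right) 36 = \left(58 + 936\right) 36 = 994 \cdot 36 = 35784$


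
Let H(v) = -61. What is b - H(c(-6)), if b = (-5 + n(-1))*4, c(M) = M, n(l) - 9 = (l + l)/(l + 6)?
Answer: 377/5 ≈ 75.400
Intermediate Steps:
n(l) = 9 + 2*l/(6 + l) (n(l) = 9 + (l + l)/(l + 6) = 9 + (2*l)/(6 + l) = 9 + 2*l/(6 + l))
b = 72/5 (b = (-5 + (54 + 11*(-1))/(6 - 1))*4 = (-5 + (54 - 11)/5)*4 = (-5 + (1/5)*43)*4 = (-5 + 43/5)*4 = (18/5)*4 = 72/5 ≈ 14.400)
b - H(c(-6)) = 72/5 - 1*(-61) = 72/5 + 61 = 377/5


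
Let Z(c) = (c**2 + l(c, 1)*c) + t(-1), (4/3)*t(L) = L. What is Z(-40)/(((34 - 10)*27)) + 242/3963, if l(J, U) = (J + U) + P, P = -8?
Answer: 6197815/1141344 ≈ 5.4303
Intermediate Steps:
l(J, U) = -8 + J + U (l(J, U) = (J + U) - 8 = -8 + J + U)
t(L) = 3*L/4
Z(c) = -3/4 + c**2 + c*(-7 + c) (Z(c) = (c**2 + (-8 + c + 1)*c) + (3/4)*(-1) = (c**2 + (-7 + c)*c) - 3/4 = (c**2 + c*(-7 + c)) - 3/4 = -3/4 + c**2 + c*(-7 + c))
Z(-40)/(((34 - 10)*27)) + 242/3963 = (-3/4 - 7*(-40) + 2*(-40)**2)/(((34 - 10)*27)) + 242/3963 = (-3/4 + 280 + 2*1600)/((24*27)) + 242*(1/3963) = (-3/4 + 280 + 3200)/648 + 242/3963 = (13917/4)*(1/648) + 242/3963 = 4639/864 + 242/3963 = 6197815/1141344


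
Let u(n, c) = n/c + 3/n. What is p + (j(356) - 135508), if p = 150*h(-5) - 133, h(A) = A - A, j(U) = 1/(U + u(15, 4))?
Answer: -976479539/7199 ≈ -1.3564e+5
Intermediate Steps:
u(n, c) = 3/n + n/c
j(U) = 1/(79/20 + U) (j(U) = 1/(U + (3/15 + 15/4)) = 1/(U + (3*(1/15) + 15*(¼))) = 1/(U + (⅕ + 15/4)) = 1/(U + 79/20) = 1/(79/20 + U))
h(A) = 0
p = -133 (p = 150*0 - 133 = 0 - 133 = -133)
p + (j(356) - 135508) = -133 + (20/(79 + 20*356) - 135508) = -133 + (20/(79 + 7120) - 135508) = -133 + (20/7199 - 135508) = -133 - 975522072/7199 = -976479539/7199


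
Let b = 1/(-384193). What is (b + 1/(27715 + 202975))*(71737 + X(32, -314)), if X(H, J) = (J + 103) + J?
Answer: 5465627818/44314741585 ≈ 0.12334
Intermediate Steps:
b = -1/384193 ≈ -2.6029e-6
X(H, J) = 103 + 2*J (X(H, J) = (103 + J) + J = 103 + 2*J)
(b + 1/(27715 + 202975))*(71737 + X(32, -314)) = (-1/384193 + 1/(27715 + 202975))*(71737 + (103 + 2*(-314))) = (-1/384193 + 1/230690)*(71737 + (103 - 628)) = (-1/384193 + 1/230690)*(71737 - 525) = (153503/88629483170)*71212 = 5465627818/44314741585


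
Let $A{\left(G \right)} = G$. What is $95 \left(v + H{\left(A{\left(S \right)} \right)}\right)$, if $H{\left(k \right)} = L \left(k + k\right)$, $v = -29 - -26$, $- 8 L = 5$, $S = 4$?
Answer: $-760$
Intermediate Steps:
$L = - \frac{5}{8}$ ($L = \left(- \frac{1}{8}\right) 5 = - \frac{5}{8} \approx -0.625$)
$v = -3$ ($v = -29 + 26 = -3$)
$H{\left(k \right)} = - \frac{5 k}{4}$ ($H{\left(k \right)} = - \frac{5 \left(k + k\right)}{8} = - \frac{5 \cdot 2 k}{8} = - \frac{5 k}{4}$)
$95 \left(v + H{\left(A{\left(S \right)} \right)}\right) = 95 \left(-3 - 5\right) = 95 \left(-8\right) = -760$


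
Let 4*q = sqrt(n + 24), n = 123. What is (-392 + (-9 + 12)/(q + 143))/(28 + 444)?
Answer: -16023955/19295183 - 21*sqrt(3)/38590366 ≈ -0.83047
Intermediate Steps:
q = 7*sqrt(3)/4 (q = sqrt(123 + 24)/4 = sqrt(147)/4 = (7*sqrt(3))/4 = 7*sqrt(3)/4 ≈ 3.0311)
(-392 + (-9 + 12)/(q + 143))/(28 + 444) = (-392 + (-9 + 12)/(7*sqrt(3)/4 + 143))/(28 + 444) = (-392 + 3/(143 + 7*sqrt(3)/4))/472 = (-392 + 3/(143 + 7*sqrt(3)/4))*(1/472) = -49/59 + 3/(472*(143 + 7*sqrt(3)/4))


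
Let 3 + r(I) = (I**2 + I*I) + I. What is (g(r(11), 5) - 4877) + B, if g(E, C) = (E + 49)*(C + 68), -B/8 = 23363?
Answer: -169954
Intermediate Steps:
r(I) = -3 + I + 2*I**2 (r(I) = -3 + ((I**2 + I*I) + I) = -3 + ((I**2 + I**2) + I) = -3 + (2*I**2 + I) = -3 + (I + 2*I**2) = -3 + I + 2*I**2)
B = -186904 (B = -8*23363 = -186904)
g(E, C) = (49 + E)*(68 + C)
(g(r(11), 5) - 4877) + B = ((3332 + 49*5 + 68*(-3 + 11 + 2*11**2) + 5*(-3 + 11 + 2*11**2)) - 4877) - 186904 = ((3332 + 245 + 68*(-3 + 11 + 2*121) + 5*(-3 + 11 + 2*121)) - 4877) - 186904 = ((3332 + 245 + 68*(-3 + 11 + 242) + 5*(-3 + 11 + 242)) - 4877) - 186904 = ((3332 + 245 + 68*250 + 5*250) - 4877) - 186904 = ((3332 + 245 + 17000 + 1250) - 4877) - 186904 = (21827 - 4877) - 186904 = 16950 - 186904 = -169954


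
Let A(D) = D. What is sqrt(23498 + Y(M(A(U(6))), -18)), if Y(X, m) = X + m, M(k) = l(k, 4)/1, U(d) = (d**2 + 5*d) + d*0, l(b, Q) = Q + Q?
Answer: 8*sqrt(367) ≈ 153.26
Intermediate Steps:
l(b, Q) = 2*Q
U(d) = d**2 + 5*d (U(d) = (d**2 + 5*d) + 0 = d**2 + 5*d)
M(k) = 8 (M(k) = (2*4)/1 = 8*1 = 8)
sqrt(23498 + Y(M(A(U(6))), -18)) = sqrt(23498 + (8 - 18)) = sqrt(23498 - 10) = sqrt(23488) = 8*sqrt(367)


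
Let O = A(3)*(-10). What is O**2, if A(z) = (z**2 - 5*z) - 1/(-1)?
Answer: 2500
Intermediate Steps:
A(z) = 1 + z**2 - 5*z (A(z) = (z**2 - 5*z) - 1*(-1) = (z**2 - 5*z) + 1 = 1 + z**2 - 5*z)
O = 50 (O = (1 + 3**2 - 5*3)*(-10) = (1 + 9 - 15)*(-10) = -5*(-10) = 50)
O**2 = 50**2 = 2500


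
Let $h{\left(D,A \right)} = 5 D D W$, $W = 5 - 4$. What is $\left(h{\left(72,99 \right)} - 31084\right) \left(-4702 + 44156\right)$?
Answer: $-203740456$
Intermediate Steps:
$W = 1$
$h{\left(D,A \right)} = 5 D^{2}$ ($h{\left(D,A \right)} = 5 D D 1 = 5 D^{2} \cdot 1 = 5 D^{2}$)
$\left(h{\left(72,99 \right)} - 31084\right) \left(-4702 + 44156\right) = \left(5 \cdot 72^{2} - 31084\right) \left(-4702 + 44156\right) = \left(5 \cdot 5184 - 31084\right) 39454 = \left(25920 - 31084\right) 39454 = \left(-5164\right) 39454 = -203740456$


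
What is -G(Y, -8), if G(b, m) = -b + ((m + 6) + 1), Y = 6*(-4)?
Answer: -23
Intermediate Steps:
Y = -24
G(b, m) = 7 + m - b (G(b, m) = -b + ((6 + m) + 1) = -b + (7 + m) = 7 + m - b)
-G(Y, -8) = -(7 - 8 - 1*(-24)) = -(7 - 8 + 24) = -1*23 = -23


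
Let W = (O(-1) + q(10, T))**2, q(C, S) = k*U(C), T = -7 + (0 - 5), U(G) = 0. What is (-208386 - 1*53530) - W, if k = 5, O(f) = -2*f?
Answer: -261920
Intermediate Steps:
T = -12 (T = -7 - 5 = -12)
q(C, S) = 0 (q(C, S) = 5*0 = 0)
W = 4 (W = (-2*(-1) + 0)**2 = (2 + 0)**2 = 2**2 = 4)
(-208386 - 1*53530) - W = (-208386 - 1*53530) - 1*4 = (-208386 - 53530) - 4 = -261916 - 4 = -261920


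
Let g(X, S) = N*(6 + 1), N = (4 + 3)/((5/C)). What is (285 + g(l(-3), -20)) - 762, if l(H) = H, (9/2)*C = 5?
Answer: -4195/9 ≈ -466.11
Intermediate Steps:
C = 10/9 (C = (2/9)*5 = 10/9 ≈ 1.1111)
N = 14/9 (N = (4 + 3)/((5/(10/9))) = 7/((5*(9/10))) = 7/(9/2) = 7*(2/9) = 14/9 ≈ 1.5556)
g(X, S) = 98/9 (g(X, S) = 14*(6 + 1)/9 = (14/9)*7 = 98/9)
(285 + g(l(-3), -20)) - 762 = (285 + 98/9) - 762 = 2663/9 - 762 = -4195/9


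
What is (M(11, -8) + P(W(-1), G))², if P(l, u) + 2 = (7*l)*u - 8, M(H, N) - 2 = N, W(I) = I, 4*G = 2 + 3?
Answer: 9801/16 ≈ 612.56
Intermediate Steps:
G = 5/4 (G = (2 + 3)/4 = (¼)*5 = 5/4 ≈ 1.2500)
M(H, N) = 2 + N
P(l, u) = -10 + 7*l*u (P(l, u) = -2 + ((7*l)*u - 8) = -2 + (7*l*u - 8) = -2 + (-8 + 7*l*u) = -10 + 7*l*u)
(M(11, -8) + P(W(-1), G))² = ((2 - 8) + (-10 + 7*(-1)*(5/4)))² = (-6 + (-10 - 35/4))² = (-6 - 75/4)² = (-99/4)² = 9801/16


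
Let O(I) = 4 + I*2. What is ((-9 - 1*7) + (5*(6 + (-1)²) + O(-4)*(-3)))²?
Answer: 961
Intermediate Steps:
O(I) = 4 + 2*I
((-9 - 1*7) + (5*(6 + (-1)²) + O(-4)*(-3)))² = ((-9 - 1*7) + (5*(6 + (-1)²) + (4 + 2*(-4))*(-3)))² = ((-9 - 7) + (5*(6 + 1) + (4 - 8)*(-3)))² = (-16 + (5*7 - 4*(-3)))² = (-16 + (35 + 12))² = (-16 + 47)² = 31² = 961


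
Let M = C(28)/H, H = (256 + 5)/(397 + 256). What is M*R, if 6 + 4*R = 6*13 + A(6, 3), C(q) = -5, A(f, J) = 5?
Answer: -251405/1044 ≈ -240.81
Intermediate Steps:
H = 261/653 ≈ 0.39969
M = -3265/261 (M = -5/261/653 = -5*653/261 = -3265/261 ≈ -12.510)
R = 77/4 (R = -3/2 + (6*13 + 5)/4 = -3/2 + (78 + 5)/4 = -3/2 + (¼)*83 = -3/2 + 83/4 = 77/4 ≈ 19.250)
M*R = -3265/261*77/4 = -251405/1044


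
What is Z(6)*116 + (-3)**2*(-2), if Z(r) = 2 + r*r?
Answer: 4390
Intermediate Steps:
Z(r) = 2 + r**2
Z(6)*116 + (-3)**2*(-2) = (2 + 6**2)*116 + (-3)**2*(-2) = (2 + 36)*116 + 9*(-2) = 38*116 - 18 = 4408 - 18 = 4390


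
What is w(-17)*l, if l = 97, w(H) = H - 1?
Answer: -1746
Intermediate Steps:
w(H) = -1 + H
w(-17)*l = (-1 - 17)*97 = -18*97 = -1746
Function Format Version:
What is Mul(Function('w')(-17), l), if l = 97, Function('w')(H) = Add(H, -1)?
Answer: -1746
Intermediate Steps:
Function('w')(H) = Add(-1, H)
Mul(Function('w')(-17), l) = Mul(Add(-1, -17), 97) = Mul(-18, 97) = -1746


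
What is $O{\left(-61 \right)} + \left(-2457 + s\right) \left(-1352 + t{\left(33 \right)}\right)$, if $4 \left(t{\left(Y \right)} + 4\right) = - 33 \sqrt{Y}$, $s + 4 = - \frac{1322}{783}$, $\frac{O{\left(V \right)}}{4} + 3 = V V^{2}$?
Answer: $\frac{634613524}{261} + \frac{21211135 \sqrt{33}}{1044} \approx 2.5482 \cdot 10^{6}$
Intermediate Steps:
$O{\left(V \right)} = -12 + 4 V^{3}$ ($O{\left(V \right)} = -12 + 4 V V^{2} = -12 + 4 V^{3}$)
$s = - \frac{4454}{783}$ ($s = -4 - \frac{1322}{783} = - \frac{4454}{783} \approx -5.6884$)
$t{\left(Y \right)} = -4 - \frac{33 \sqrt{Y}}{4}$ ($t{\left(Y \right)} = -4 + \frac{\left(-33\right) \sqrt{Y}}{4} = -4 - \frac{33 \sqrt{Y}}{4}$)
$O{\left(-61 \right)} + \left(-2457 + s\right) \left(-1352 + t{\left(33 \right)}\right) = \left(-12 + 4 \left(-61\right)^{3}\right) + \left(-2457 - \frac{4454}{783}\right) \left(-1352 - \left(4 + \frac{33 \sqrt{33}}{4}\right)\right) = \left(-12 + 4 \left(-226981\right)\right) - \frac{1928285 \left(-1356 - \frac{33 \sqrt{33}}{4}\right)}{783} = \left(-12 - 907924\right) + \left(\frac{871584820}{261} + \frac{21211135 \sqrt{33}}{1044}\right) = -907936 + \left(\frac{871584820}{261} + \frac{21211135 \sqrt{33}}{1044}\right) = \frac{634613524}{261} + \frac{21211135 \sqrt{33}}{1044}$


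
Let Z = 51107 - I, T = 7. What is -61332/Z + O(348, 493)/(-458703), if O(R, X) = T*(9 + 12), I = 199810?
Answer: 1338633955/3248119629 ≈ 0.41213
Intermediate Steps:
Z = -148703 (Z = 51107 - 1*199810 = 51107 - 199810 = -148703)
O(R, X) = 147 (O(R, X) = 7*(9 + 12) = 7*21 = 147)
-61332/Z + O(348, 493)/(-458703) = -61332/(-148703) + 147/(-458703) = -61332*(-1/148703) + 147*(-1/458703) = 61332/148703 - 7/21843 = 1338633955/3248119629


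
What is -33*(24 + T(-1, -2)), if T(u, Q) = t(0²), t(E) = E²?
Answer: -792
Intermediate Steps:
T(u, Q) = 0 (T(u, Q) = (0²)² = 0² = 0)
-33*(24 + T(-1, -2)) = -33*(24 + 0) = -33*24 = -792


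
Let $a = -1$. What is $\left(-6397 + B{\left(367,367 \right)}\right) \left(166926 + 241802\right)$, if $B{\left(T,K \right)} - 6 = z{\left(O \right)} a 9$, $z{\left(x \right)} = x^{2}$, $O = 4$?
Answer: $-2671037480$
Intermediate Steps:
$B{\left(T,K \right)} = -138$ ($B{\left(T,K \right)} = 6 + 4^{2} \left(-1\right) 9 = 6 + 16 \left(-1\right) 9 = 6 - 144 = -138$)
$\left(-6397 + B{\left(367,367 \right)}\right) \left(166926 + 241802\right) = \left(-6397 - 138\right) \left(166926 + 241802\right) = \left(-6535\right) 408728 = -2671037480$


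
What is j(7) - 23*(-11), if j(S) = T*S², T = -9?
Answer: -188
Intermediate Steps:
j(S) = -9*S²
j(7) - 23*(-11) = -9*7² - 23*(-11) = -9*49 + 253 = -441 + 253 = -188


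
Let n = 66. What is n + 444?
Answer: 510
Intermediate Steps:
n + 444 = 66 + 444 = 510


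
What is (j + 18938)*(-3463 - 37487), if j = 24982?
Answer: -1798524000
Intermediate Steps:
(j + 18938)*(-3463 - 37487) = (24982 + 18938)*(-3463 - 37487) = 43920*(-40950) = -1798524000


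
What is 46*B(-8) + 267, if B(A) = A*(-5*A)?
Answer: -14453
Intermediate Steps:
B(A) = -5*A²
46*B(-8) + 267 = 46*(-5*(-8)²) + 267 = 46*(-5*64) + 267 = 46*(-320) + 267 = -14720 + 267 = -14453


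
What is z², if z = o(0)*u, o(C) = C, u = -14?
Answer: 0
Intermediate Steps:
z = 0 (z = 0*(-14) = 0)
z² = 0² = 0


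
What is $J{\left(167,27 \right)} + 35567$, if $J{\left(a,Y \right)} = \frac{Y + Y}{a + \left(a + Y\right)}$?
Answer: $\frac{12839741}{361} \approx 35567.0$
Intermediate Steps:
$J{\left(a,Y \right)} = \frac{2 Y}{Y + 2 a}$ ($J{\left(a,Y \right)} = \frac{2 Y}{a + \left(Y + a\right)} = \frac{2 Y}{Y + 2 a}$)
$J{\left(167,27 \right)} + 35567 = 2 \cdot 27 \frac{1}{27 + 2 \cdot 167} + 35567 = 2 \cdot 27 \frac{1}{27 + 334} + 35567 = 2 \cdot 27 \cdot \frac{1}{361} + 35567 = \frac{54}{361} + 35567 = \frac{12839741}{361}$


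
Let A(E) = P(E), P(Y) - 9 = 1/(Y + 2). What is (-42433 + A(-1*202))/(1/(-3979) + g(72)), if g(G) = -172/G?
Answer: 303849208611/17111500 ≈ 17757.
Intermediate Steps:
P(Y) = 9 + 1/(2 + Y) (P(Y) = 9 + 1/(Y + 2) = 9 + 1/(2 + Y))
A(E) = (19 + 9*E)/(2 + E)
(-42433 + A(-1*202))/(1/(-3979) + g(72)) = (-42433 + (19 + 9*(-1*202))/(2 - 1*202))/(1/(-3979) - 172/72) = (-42433 + (19 + 9*(-202))/(2 - 202))/(-1/3979 - 172*1/72) = (-42433 + (19 - 1818)/(-200))/(-1/3979 - 43/18) = (-42433 - 1/200*(-1799))/(-171115/71622) = (-42433 + 1799/200)*(-71622/171115) = -8484801/200*(-71622/171115) = 303849208611/17111500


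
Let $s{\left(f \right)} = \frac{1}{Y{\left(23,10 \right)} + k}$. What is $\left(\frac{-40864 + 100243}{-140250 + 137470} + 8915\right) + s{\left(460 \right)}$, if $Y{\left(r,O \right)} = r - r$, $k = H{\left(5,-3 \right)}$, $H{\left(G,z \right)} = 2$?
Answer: $\frac{24725711}{2780} \approx 8894.1$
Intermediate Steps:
$k = 2$
$Y{\left(r,O \right)} = 0$
$s{\left(f \right)} = \frac{1}{2}$ ($s{\left(f \right)} = \frac{1}{0 + 2} = \frac{1}{2}$)
$\left(\frac{-40864 + 100243}{-140250 + 137470} + 8915\right) + s{\left(460 \right)} = \left(\frac{-40864 + 100243}{-140250 + 137470} + 8915\right) + \frac{1}{2} = \left(\frac{59379}{-2780} + 8915\right) + \frac{1}{2} = \left(59379 \left(- \frac{1}{2780}\right) + 8915\right) + \frac{1}{2} = \left(- \frac{59379}{2780} + 8915\right) + \frac{1}{2} = \frac{24724321}{2780} + \frac{1}{2} = \frac{24725711}{2780}$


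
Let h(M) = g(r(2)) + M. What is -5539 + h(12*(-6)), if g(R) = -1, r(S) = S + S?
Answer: -5612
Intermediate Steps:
r(S) = 2*S
h(M) = -1 + M
-5539 + h(12*(-6)) = -5539 + (-1 + 12*(-6)) = -5539 + (-1 - 72) = -5539 - 73 = -5612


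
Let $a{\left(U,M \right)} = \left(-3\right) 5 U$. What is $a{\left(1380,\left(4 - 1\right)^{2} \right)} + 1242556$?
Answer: $1221856$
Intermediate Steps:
$a{\left(U,M \right)} = - 15 U$
$a{\left(1380,\left(4 - 1\right)^{2} \right)} + 1242556 = \left(-15\right) 1380 + 1242556 = -20700 + 1242556 = 1221856$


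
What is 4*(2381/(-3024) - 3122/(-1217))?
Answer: 6543251/920052 ≈ 7.1118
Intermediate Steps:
4*(2381/(-3024) - 3122/(-1217)) = 4*(2381*(-1/3024) - 3122*(-1/1217)) = 4*(-2381/3024 + 3122/1217) = 4*(6543251/3680208) = 6543251/920052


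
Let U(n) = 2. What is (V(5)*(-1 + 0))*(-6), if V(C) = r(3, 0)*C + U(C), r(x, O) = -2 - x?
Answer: -138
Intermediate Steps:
V(C) = 2 - 5*C (V(C) = (-2 - 1*3)*C + 2 = (-2 - 3)*C + 2 = -5*C + 2 = 2 - 5*C)
(V(5)*(-1 + 0))*(-6) = ((2 - 5*5)*(-1 + 0))*(-6) = ((2 - 25)*(-1))*(-6) = -23*(-1)*(-6) = 23*(-6) = -138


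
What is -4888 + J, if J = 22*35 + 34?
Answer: -4084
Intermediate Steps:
J = 804 (J = 770 + 34 = 804)
-4888 + J = -4888 + 804 = -4084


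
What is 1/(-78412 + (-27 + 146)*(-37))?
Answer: -1/82815 ≈ -1.2075e-5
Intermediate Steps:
1/(-78412 + (-27 + 146)*(-37)) = 1/(-78412 + 119*(-37)) = 1/(-78412 - 4403) = 1/(-82815) = -1/82815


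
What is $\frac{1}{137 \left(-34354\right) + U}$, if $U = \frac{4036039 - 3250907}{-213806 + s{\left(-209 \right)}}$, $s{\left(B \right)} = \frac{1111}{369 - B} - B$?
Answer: $- \frac{123457955}{581055072097886} \approx -2.1247 \cdot 10^{-7}$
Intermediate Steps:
$s{\left(B \right)} = - B + \frac{1111}{369 - B}$
$U = - \frac{453806296}{123457955}$ ($U = \frac{4036039 - 3250907}{-213806 + \frac{-1111 - \left(-209\right)^{2} + 369 \left(-209\right)}{-369 - 209}} = \frac{785132}{-213806 + \frac{-1111 - 43681 - 77121}{-578}} = \frac{785132}{-213806 - \frac{-1111 - 43681 - 77121}{578}} = \frac{785132}{-213806 - - \frac{121913}{578}} = \frac{785132}{-213806 + \frac{121913}{578}} = \frac{785132}{- \frac{123457955}{578}} = 785132 \left(- \frac{578}{123457955}\right) = - \frac{453806296}{123457955} \approx -3.6758$)
$\frac{1}{137 \left(-34354\right) + U} = \frac{1}{137 \left(-34354\right) - \frac{453806296}{123457955}} = \frac{1}{-4706498 - \frac{453806296}{123457955}} = \frac{1}{- \frac{581055072097886}{123457955}} = - \frac{123457955}{581055072097886}$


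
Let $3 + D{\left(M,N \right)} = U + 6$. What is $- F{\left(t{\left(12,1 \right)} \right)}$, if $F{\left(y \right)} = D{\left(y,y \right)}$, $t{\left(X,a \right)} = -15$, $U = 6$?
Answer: $-9$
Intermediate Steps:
$D{\left(M,N \right)} = 9$ ($D{\left(M,N \right)} = -3 + \left(6 + 6\right) = -3 + 12 = 9$)
$F{\left(y \right)} = 9$
$- F{\left(t{\left(12,1 \right)} \right)} = \left(-1\right) 9 = -9$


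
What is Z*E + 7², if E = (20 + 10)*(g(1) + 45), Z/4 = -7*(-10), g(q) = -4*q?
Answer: 344449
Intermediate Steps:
Z = 280 (Z = 4*(-7*(-10)) = 4*70 = 280)
E = 1230 (E = (20 + 10)*(-4*1 + 45) = 30*(-4 + 45) = 30*41 = 1230)
Z*E + 7² = 280*1230 + 7² = 344400 + 49 = 344449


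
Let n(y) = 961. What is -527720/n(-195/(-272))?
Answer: -527720/961 ≈ -549.14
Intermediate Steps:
-527720/n(-195/(-272)) = -527720/961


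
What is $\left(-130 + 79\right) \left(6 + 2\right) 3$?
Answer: $-1224$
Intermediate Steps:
$\left(-130 + 79\right) \left(6 + 2\right) 3 = - 51 \cdot 8 \cdot 3 = \left(-51\right) 24 = -1224$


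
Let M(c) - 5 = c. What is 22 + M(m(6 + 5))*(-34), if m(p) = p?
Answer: -522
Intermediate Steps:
M(c) = 5 + c
22 + M(m(6 + 5))*(-34) = 22 + (5 + (6 + 5))*(-34) = 22 + (5 + 11)*(-34) = 22 + 16*(-34) = 22 - 544 = -522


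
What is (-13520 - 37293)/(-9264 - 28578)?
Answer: 427/318 ≈ 1.3428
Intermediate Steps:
(-13520 - 37293)/(-9264 - 28578) = -50813/(-37842) = -50813*(-1/37842) = 427/318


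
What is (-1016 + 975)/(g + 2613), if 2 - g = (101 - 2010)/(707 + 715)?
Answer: -58302/3720439 ≈ -0.015671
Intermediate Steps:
g = 4753/1422 (g = 2 - (101 - 2010)/(707 + 715) = 2 - (-1909)/1422 = 2 - 1*(-1909/1422) = 2 + 1909/1422 = 4753/1422 ≈ 3.3425)
(-1016 + 975)/(g + 2613) = (-1016 + 975)/(4753/1422 + 2613) = -41/3720439/1422 = -41*1422/3720439 = -58302/3720439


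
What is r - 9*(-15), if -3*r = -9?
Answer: 138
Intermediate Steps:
r = 3 (r = -⅓*(-9) = 3)
r - 9*(-15) = 3 - 9*(-15) = 3 + 135 = 138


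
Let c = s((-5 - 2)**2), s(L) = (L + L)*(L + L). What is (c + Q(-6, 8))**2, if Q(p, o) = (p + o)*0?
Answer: 92236816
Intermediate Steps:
Q(p, o) = 0 (Q(p, o) = (o + p)*0 = 0)
s(L) = 4*L**2 (s(L) = (2*L)*(2*L) = 4*L**2)
c = 9604 (c = 4*((-5 - 2)**2)**2 = 4*((-7)**2)**2 = 4*49**2 = 4*2401 = 9604)
(c + Q(-6, 8))**2 = (9604 + 0)**2 = 9604**2 = 92236816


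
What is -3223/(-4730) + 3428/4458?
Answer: 1390117/958470 ≈ 1.4503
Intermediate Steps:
-3223/(-4730) + 3428/4458 = -3223*(-1/4730) + 3428*(1/4458) = 293/430 + 1714/2229 = 1390117/958470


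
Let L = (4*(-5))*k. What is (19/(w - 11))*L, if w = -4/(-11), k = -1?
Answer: -4180/117 ≈ -35.727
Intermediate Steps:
w = 4/11 (w = -4*(-1/11) = 4/11 ≈ 0.36364)
L = 20 (L = (4*(-5))*(-1) = -20*(-1) = 20)
(19/(w - 11))*L = (19/(4/11 - 11))*20 = (19/(-117/11))*20 = -11/117*19*20 = -209/117*20 = -4180/117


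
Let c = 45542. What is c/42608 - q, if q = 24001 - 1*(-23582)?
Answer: -1013685461/21304 ≈ -47582.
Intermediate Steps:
q = 47583 (q = 24001 + 23582 = 47583)
c/42608 - q = 45542/42608 - 1*47583 = 45542*(1/42608) - 47583 = 22771/21304 - 47583 = -1013685461/21304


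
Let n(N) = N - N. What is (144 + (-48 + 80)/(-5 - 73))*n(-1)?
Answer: 0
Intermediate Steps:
n(N) = 0
(144 + (-48 + 80)/(-5 - 73))*n(-1) = (144 + (-48 + 80)/(-5 - 73))*0 = (144 + 32/(-78))*0 = (144 + 32*(-1/78))*0 = (144 - 16/39)*0 = (5600/39)*0 = 0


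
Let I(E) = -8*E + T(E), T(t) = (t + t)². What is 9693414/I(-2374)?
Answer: 538523/1253472 ≈ 0.42963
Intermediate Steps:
T(t) = 4*t² (T(t) = (2*t)² = 4*t²)
I(E) = -8*E + 4*E²
9693414/I(-2374) = 9693414/((4*(-2374)*(-2 - 2374))) = 9693414/((4*(-2374)*(-2376))) = 9693414/22562496 = 9693414*(1/22562496) = 538523/1253472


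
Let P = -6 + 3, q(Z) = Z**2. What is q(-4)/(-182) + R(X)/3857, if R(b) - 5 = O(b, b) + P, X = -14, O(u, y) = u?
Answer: -652/7163 ≈ -0.091023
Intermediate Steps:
P = -3
R(b) = 2 + b (R(b) = 5 + (b - 3) = 5 + (-3 + b) = 2 + b)
q(-4)/(-182) + R(X)/3857 = (-4)**2/(-182) + (2 - 14)/3857 = 16*(-1/182) - 12*1/3857 = -8/91 - 12/3857 = -652/7163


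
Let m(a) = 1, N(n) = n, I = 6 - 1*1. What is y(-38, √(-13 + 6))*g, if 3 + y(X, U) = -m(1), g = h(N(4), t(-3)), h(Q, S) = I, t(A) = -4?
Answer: -20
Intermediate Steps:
I = 5 (I = 6 - 1 = 5)
h(Q, S) = 5
g = 5
y(X, U) = -4 (y(X, U) = -3 - 1*1 = -3 - 1 = -4)
y(-38, √(-13 + 6))*g = -4*5 = -20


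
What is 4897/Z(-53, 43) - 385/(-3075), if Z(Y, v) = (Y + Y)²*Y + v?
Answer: 1713566/14648439 ≈ 0.11698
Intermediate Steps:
Z(Y, v) = v + 4*Y³ (Z(Y, v) = (2*Y)²*Y + v = (4*Y²)*Y + v = 4*Y³ + v = v + 4*Y³)
4897/Z(-53, 43) - 385/(-3075) = 4897/(43 + 4*(-53)³) - 385/(-3075) = 4897/(43 + 4*(-148877)) - 385*(-1/3075) = 4897/(43 - 595508) + 77/615 = 4897/(-595465) + 77/615 = 4897*(-1/595465) + 77/615 = -4897/595465 + 77/615 = 1713566/14648439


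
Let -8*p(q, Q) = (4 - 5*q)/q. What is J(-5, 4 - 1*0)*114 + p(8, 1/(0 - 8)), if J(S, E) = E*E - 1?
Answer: 27369/16 ≈ 1710.6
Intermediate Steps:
J(S, E) = -1 + E² (J(S, E) = E² - 1 = -1 + E²)
p(q, Q) = -(4 - 5*q)/(8*q)
J(-5, 4 - 1*0)*114 + p(8, 1/(0 - 8)) = (-1 + (4 - 1*0)²)*114 + (⅛)*(-4 + 5*8)/8 = (-1 + (4 + 0)²)*114 + (⅛)*(⅛)*(-4 + 40) = (-1 + 4²)*114 + (⅛)*(⅛)*36 = (-1 + 16)*114 + 9/16 = 15*114 + 9/16 = 1710 + 9/16 = 27369/16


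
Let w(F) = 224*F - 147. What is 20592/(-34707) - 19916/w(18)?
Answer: -257074844/44945565 ≈ -5.7197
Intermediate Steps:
w(F) = -147 + 224*F
20592/(-34707) - 19916/w(18) = 20592/(-34707) - 19916/(-147 + 224*18) = 20592*(-1/34707) - 19916/(-147 + 4032) = -6864/11569 - 19916/3885 = -257074844/44945565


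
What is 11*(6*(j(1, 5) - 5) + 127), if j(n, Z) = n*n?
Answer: 1133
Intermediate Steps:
j(n, Z) = n²
11*(6*(j(1, 5) - 5) + 127) = 11*(6*(1² - 5) + 127) = 11*(6*(1 - 5) + 127) = 11*(6*(-4) + 127) = 11*(-24 + 127) = 11*103 = 1133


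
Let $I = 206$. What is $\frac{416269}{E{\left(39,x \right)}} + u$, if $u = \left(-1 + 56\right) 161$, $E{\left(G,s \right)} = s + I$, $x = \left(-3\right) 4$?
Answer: $\frac{2134139}{194} \approx 11001.0$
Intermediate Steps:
$x = -12$
$E{\left(G,s \right)} = 206 + s$ ($E{\left(G,s \right)} = s + 206 = 206 + s$)
$u = 8855$ ($u = 55 \cdot 161 = 8855$)
$\frac{416269}{E{\left(39,x \right)}} + u = \frac{416269}{206 - 12} + 8855 = \frac{416269}{194} + 8855 = \frac{2134139}{194}$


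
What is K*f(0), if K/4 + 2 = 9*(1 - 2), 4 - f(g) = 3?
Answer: -44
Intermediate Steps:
f(g) = 1 (f(g) = 4 - 1*3 = 4 - 3 = 1)
K = -44 (K = -8 + 4*(9*(1 - 2)) = -8 + 4*(9*(-1)) = -8 + 4*(-9) = -8 - 36 = -44)
K*f(0) = -44*1 = -44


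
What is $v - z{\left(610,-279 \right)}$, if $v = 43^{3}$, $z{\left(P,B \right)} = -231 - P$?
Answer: $80348$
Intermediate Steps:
$v = 79507$
$v - z{\left(610,-279 \right)} = 79507 - \left(-231 - 610\right) = 79507 - -841 = 79507 + 841 = 80348$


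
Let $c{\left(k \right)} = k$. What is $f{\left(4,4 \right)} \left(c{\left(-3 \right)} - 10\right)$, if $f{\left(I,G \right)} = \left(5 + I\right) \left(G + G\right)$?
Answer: $-936$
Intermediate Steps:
$f{\left(I,G \right)} = 2 G \left(5 + I\right)$ ($f{\left(I,G \right)} = \left(5 + I\right) 2 G = 2 G \left(5 + I\right)$)
$f{\left(4,4 \right)} \left(c{\left(-3 \right)} - 10\right) = 2 \cdot 4 \left(5 + 4\right) \left(-3 - 10\right) = 2 \cdot 4 \cdot 9 \left(-13\right) = 72 \left(-13\right) = -936$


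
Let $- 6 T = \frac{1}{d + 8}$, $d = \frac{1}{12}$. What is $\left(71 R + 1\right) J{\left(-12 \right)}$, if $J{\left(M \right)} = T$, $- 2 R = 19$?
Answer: $\frac{1347}{97} \approx 13.887$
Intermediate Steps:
$d = \frac{1}{12} \approx 0.083333$
$R = - \frac{19}{2}$ ($R = \left(- \frac{1}{2}\right) 19 = - \frac{19}{2} \approx -9.5$)
$T = - \frac{2}{97}$ ($T = - \frac{1}{6 \left(\frac{1}{12} + 8\right)} = - \frac{1}{6 \cdot \frac{97}{12}} = \left(- \frac{1}{6}\right) \frac{12}{97} = - \frac{2}{97} \approx -0.020619$)
$J{\left(M \right)} = - \frac{2}{97}$
$\left(71 R + 1\right) J{\left(-12 \right)} = \left(71 \left(- \frac{19}{2}\right) + 1\right) \left(- \frac{2}{97}\right) = \left(- \frac{1349}{2} + 1\right) \left(- \frac{2}{97}\right) = \left(- \frac{1347}{2}\right) \left(- \frac{2}{97}\right) = \frac{1347}{97}$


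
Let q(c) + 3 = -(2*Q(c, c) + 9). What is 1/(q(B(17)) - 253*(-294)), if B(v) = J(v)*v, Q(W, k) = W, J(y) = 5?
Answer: 1/74200 ≈ 1.3477e-5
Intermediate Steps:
B(v) = 5*v
q(c) = -12 - 2*c (q(c) = -3 - (2*c + 9) = -3 - (9 + 2*c) = -3 + (-9 - 2*c) = -12 - 2*c)
1/(q(B(17)) - 253*(-294)) = 1/((-12 - 10*17) - 253*(-294)) = 1/((-12 - 2*85) + 74382) = 1/((-12 - 170) + 74382) = 1/(-182 + 74382) = 1/74200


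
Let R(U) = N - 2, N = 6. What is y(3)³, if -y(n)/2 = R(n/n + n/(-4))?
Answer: -512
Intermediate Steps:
R(U) = 4 (R(U) = 6 - 2 = 4)
y(n) = -8 (y(n) = -2*4 = -8)
y(3)³ = (-8)³ = -512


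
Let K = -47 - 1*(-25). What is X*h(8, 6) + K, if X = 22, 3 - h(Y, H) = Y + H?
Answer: -264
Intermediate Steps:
h(Y, H) = 3 - H - Y (h(Y, H) = 3 - (Y + H) = 3 - (H + Y) = 3 + (-H - Y) = 3 - H - Y)
K = -22 (K = -47 + 25 = -22)
X*h(8, 6) + K = 22*(3 - 1*6 - 1*8) - 22 = 22*(3 - 6 - 8) - 22 = 22*(-11) - 22 = -242 - 22 = -264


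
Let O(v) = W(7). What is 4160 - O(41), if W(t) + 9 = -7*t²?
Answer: 4512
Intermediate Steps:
W(t) = -9 - 7*t²
O(v) = -352 (O(v) = -9 - 7*7² = -9 - 7*49 = -9 - 343 = -352)
4160 - O(41) = 4160 - 1*(-352) = 4160 + 352 = 4512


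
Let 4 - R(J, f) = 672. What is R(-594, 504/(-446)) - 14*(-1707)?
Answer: 23230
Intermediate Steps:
R(J, f) = -668 (R(J, f) = 4 - 1*672 = 4 - 672 = -668)
R(-594, 504/(-446)) - 14*(-1707) = -668 - 14*(-1707) = -668 + 23898 = 23230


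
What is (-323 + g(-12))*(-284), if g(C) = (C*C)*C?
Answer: 582484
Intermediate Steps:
g(C) = C³ (g(C) = C²*C = C³)
(-323 + g(-12))*(-284) = (-323 + (-12)³)*(-284) = (-323 - 1728)*(-284) = -2051*(-284) = 582484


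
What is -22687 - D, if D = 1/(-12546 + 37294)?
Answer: -561457877/24748 ≈ -22687.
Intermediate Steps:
D = 1/24748 ≈ 4.0407e-5
-22687 - D = -22687 - 1*1/24748 = -22687 - 1/24748 = -561457877/24748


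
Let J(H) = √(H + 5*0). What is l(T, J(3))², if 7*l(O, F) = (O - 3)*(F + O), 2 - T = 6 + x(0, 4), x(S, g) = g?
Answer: 8107/49 - 1936*√3/49 ≈ 97.015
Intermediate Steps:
J(H) = √H (J(H) = √(H + 0) = √H)
T = -8 (T = 2 - (6 + 4) = 2 - 1*10 = 2 - 10 = -8)
l(O, F) = (-3 + O)*(F + O)/7 (l(O, F) = ((O - 3)*(F + O))/7 = ((-3 + O)*(F + O))/7 = (-3 + O)*(F + O)/7)
l(T, J(3))² = (-3*√3/7 - 3/7*(-8) + (⅐)*(-8)² + (⅐)*√3*(-8))² = (-3*√3/7 + 24/7 + (⅐)*64 - 8*√3/7)² = (-3*√3/7 + 24/7 + 64/7 - 8*√3/7)² = (88/7 - 11*√3/7)²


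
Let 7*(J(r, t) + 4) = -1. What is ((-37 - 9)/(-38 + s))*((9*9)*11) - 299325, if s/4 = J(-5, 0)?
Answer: -57027624/191 ≈ -2.9857e+5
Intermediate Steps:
J(r, t) = -29/7 (J(r, t) = -4 + (⅐)*(-1) = -4 - ⅐ = -29/7)
s = -116/7 (s = 4*(-29/7) = -116/7 ≈ -16.571)
((-37 - 9)/(-38 + s))*((9*9)*11) - 299325 = ((-37 - 9)/(-38 - 116/7))*((9*9)*11) - 299325 = (-46/(-382/7))*(81*11) - 299325 = -46*(-7/382)*891 - 299325 = (161/191)*891 - 299325 = 143451/191 - 299325 = -57027624/191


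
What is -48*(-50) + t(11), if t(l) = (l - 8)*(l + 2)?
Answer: 2439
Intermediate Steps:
t(l) = (-8 + l)*(2 + l)
-48*(-50) + t(11) = -48*(-50) + (-16 + 11**2 - 6*11) = 2400 + (-16 + 121 - 66) = 2400 + 39 = 2439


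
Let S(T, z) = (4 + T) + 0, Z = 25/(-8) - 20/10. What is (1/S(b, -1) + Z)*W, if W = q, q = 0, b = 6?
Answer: 0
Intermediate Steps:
W = 0
Z = -41/8 (Z = 25*(-⅛) - 20*⅒ = -25/8 - 2 = -41/8 ≈ -5.1250)
S(T, z) = 4 + T
(1/S(b, -1) + Z)*W = (1/(4 + 6) - 41/8)*0 = (1/10 - 41/8)*0 = (⅒ - 41/8)*0 = -201/40*0 = 0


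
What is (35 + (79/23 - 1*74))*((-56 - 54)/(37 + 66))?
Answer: 89980/2369 ≈ 37.982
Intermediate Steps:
(35 + (79/23 - 1*74))*((-56 - 54)/(37 + 66)) = (35 + (79*(1/23) - 74))*(-110/103) = (35 + (79/23 - 74))*(-110*1/103) = (35 - 1623/23)*(-110/103) = -818/23*(-110/103) = 89980/2369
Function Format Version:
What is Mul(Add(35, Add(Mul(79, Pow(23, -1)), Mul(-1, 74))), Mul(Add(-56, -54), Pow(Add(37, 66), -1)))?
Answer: Rational(89980, 2369) ≈ 37.982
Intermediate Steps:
Mul(Add(35, Add(Mul(79, Pow(23, -1)), Mul(-1, 74))), Mul(Add(-56, -54), Pow(Add(37, 66), -1))) = Mul(Add(35, Add(Mul(79, Rational(1, 23)), -74)), Mul(-110, Pow(103, -1))) = Mul(Add(35, Add(Rational(79, 23), -74)), Mul(-110, Rational(1, 103))) = Mul(Add(35, Rational(-1623, 23)), Rational(-110, 103)) = Mul(Rational(-818, 23), Rational(-110, 103)) = Rational(89980, 2369)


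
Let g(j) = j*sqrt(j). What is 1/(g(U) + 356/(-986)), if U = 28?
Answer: 43877/2667689982 + 3402686*sqrt(7)/1333844991 ≈ 0.0067658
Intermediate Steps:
g(j) = j**(3/2)
1/(g(U) + 356/(-986)) = 1/(28**(3/2) + 356/(-986)) = 1/(56*sqrt(7) + 356*(-1/986)) = 1/(56*sqrt(7) - 178/493) = 1/(-178/493 + 56*sqrt(7))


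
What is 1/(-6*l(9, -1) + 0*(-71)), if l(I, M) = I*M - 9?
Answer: 1/108 ≈ 0.0092593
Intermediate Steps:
l(I, M) = -9 + I*M
1/(-6*l(9, -1) + 0*(-71)) = 1/(-6*(-9 + 9*(-1)) + 0*(-71)) = 1/(-6*(-9 - 9) + 0) = 1/(-6*(-18) + 0) = 1/(108 + 0) = 1/108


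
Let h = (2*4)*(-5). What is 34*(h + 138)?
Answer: 3332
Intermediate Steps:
h = -40 (h = 8*(-5) = -40)
34*(h + 138) = 34*(-40 + 138) = 34*98 = 3332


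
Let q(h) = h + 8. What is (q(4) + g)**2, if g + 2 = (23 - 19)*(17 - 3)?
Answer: 4356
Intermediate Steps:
g = 54 (g = -2 + (23 - 19)*(17 - 3) = -2 + 4*14 = -2 + 56 = 54)
q(h) = 8 + h
(q(4) + g)**2 = ((8 + 4) + 54)**2 = (12 + 54)**2 = 66**2 = 4356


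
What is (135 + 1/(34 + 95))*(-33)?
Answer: -191576/43 ≈ -4455.3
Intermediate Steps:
(135 + 1/(34 + 95))*(-33) = (135 + 1/129)*(-33) = (17416/129)*(-33) = -191576/43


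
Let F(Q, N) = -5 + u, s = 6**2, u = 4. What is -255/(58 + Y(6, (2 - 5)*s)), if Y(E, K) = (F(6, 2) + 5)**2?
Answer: -255/74 ≈ -3.4459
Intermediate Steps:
s = 36
F(Q, N) = -1 (F(Q, N) = -5 + 4 = -1)
Y(E, K) = 16 (Y(E, K) = (-1 + 5)**2 = 4**2 = 16)
-255/(58 + Y(6, (2 - 5)*s)) = -255/(58 + 16) = -255/74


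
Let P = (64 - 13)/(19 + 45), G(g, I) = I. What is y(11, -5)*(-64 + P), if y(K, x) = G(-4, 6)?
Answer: -12135/32 ≈ -379.22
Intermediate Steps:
P = 51/64 ≈ 0.79688
y(K, x) = 6
y(11, -5)*(-64 + P) = 6*(-64 + 51/64) = 6*(-4045/64) = -12135/32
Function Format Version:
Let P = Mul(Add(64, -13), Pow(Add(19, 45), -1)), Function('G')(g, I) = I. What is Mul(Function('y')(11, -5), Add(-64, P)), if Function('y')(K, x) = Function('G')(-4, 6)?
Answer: Rational(-12135, 32) ≈ -379.22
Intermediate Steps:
P = Rational(51, 64) (P = Mul(51, Pow(64, -1)) = Mul(51, Rational(1, 64)) = Rational(51, 64) ≈ 0.79688)
Function('y')(K, x) = 6
Mul(Function('y')(11, -5), Add(-64, P)) = Mul(6, Add(-64, Rational(51, 64))) = Mul(6, Rational(-4045, 64)) = Rational(-12135, 32)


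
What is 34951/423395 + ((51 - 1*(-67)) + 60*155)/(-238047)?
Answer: 618920941/14398272795 ≈ 0.042986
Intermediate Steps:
34951/423395 + ((51 - 1*(-67)) + 60*155)/(-238047) = 34951*(1/423395) + ((51 + 67) + 9300)*(-1/238047) = 4993/60485 + (118 + 9300)*(-1/238047) = 4993/60485 + 9418*(-1/238047) = 4993/60485 - 9418/238047 = 618920941/14398272795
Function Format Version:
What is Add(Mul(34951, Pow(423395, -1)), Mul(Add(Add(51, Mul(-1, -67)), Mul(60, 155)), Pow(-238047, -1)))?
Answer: Rational(618920941, 14398272795) ≈ 0.042986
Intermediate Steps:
Add(Mul(34951, Pow(423395, -1)), Mul(Add(Add(51, Mul(-1, -67)), Mul(60, 155)), Pow(-238047, -1))) = Add(Mul(34951, Rational(1, 423395)), Mul(Add(Add(51, 67), 9300), Rational(-1, 238047))) = Add(Rational(4993, 60485), Mul(Add(118, 9300), Rational(-1, 238047))) = Add(Rational(4993, 60485), Mul(9418, Rational(-1, 238047))) = Add(Rational(4993, 60485), Rational(-9418, 238047)) = Rational(618920941, 14398272795)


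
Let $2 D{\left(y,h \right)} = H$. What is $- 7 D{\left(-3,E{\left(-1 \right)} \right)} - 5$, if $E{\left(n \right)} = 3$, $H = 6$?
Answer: $-26$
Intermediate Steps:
$D{\left(y,h \right)} = 3$ ($D{\left(y,h \right)} = \frac{1}{2} \cdot 6 = 3$)
$- 7 D{\left(-3,E{\left(-1 \right)} \right)} - 5 = \left(-7\right) 3 - 5 = -21 - 5 = -26$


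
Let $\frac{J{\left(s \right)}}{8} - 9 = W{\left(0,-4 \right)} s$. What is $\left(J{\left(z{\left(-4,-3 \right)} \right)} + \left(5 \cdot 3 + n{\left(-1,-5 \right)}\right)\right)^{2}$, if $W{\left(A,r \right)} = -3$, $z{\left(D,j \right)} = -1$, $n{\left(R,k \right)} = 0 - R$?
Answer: $12544$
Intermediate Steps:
$n{\left(R,k \right)} = - R$
$J{\left(s \right)} = 72 - 24 s$ ($J{\left(s \right)} = 72 + 8 \left(- 3 s\right) = 72 - 24 s$)
$\left(J{\left(z{\left(-4,-3 \right)} \right)} + \left(5 \cdot 3 + n{\left(-1,-5 \right)}\right)\right)^{2} = \left(\left(72 - -24\right) + \left(5 \cdot 3 - -1\right)\right)^{2} = \left(\left(72 + 24\right) + \left(15 + 1\right)\right)^{2} = \left(96 + 16\right)^{2} = 112^{2} = 12544$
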